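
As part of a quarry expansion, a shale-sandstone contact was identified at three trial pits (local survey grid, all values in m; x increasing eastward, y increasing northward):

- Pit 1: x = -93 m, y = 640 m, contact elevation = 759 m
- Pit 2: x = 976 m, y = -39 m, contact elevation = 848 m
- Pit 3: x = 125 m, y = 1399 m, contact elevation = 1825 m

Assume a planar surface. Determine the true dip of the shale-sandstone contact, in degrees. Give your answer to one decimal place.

Two edge vectors: Pit 1→Pit 2 = (1069, -679, 89), Pit 1→Pit 3 = (218, 759, 1066).
Normal n = (Pit 1→Pit 2) × (Pit 1→Pit 3) = (-791365, -1120152, 959393).
So ∂z/∂x = −n_x/n_z = 0.82486 and ∂z/∂y = −n_y/n_z = 1.16756.
Gradient magnitude |∇z| = √(a² + b²) = √(0.68039 + 1.36320) = 1.42954.
True dip = arctan(1.42954) = 55.0°, dipping toward SW (azimuth ≈ 215°).

55.0°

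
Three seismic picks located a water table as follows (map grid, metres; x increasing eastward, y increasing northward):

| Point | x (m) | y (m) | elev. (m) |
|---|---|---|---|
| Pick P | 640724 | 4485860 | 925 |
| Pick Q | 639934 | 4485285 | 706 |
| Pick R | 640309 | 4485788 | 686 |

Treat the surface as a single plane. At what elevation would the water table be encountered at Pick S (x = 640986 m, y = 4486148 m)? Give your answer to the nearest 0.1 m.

945.2 m

Two edge vectors: Pick P→Pick Q = (-790, -575, -219), Pick P→Pick R = (-415, -72, -239).
Normal n = (Pick P→Pick Q) × (Pick P→Pick R) = (121657, -97925, -181745).
So ∂z/∂x = −n_x/n_z = 0.669382927 and ∂z/∂y = −n_y/n_z = −0.538804369.
Intercept c from Pick P: 925 − 428889.71 + 2417000.97 = 1989036.26.
At (640986, 4486148): z = 429065.1 − 2417156.1 + 1989036.26 = 945.2 m.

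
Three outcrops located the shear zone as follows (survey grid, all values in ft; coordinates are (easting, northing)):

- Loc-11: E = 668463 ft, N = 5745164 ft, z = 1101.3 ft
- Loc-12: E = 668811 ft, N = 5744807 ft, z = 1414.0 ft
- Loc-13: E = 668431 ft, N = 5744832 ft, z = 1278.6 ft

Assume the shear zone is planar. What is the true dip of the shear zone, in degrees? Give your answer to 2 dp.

Let the plane be z = a·E + b·N + c.
Loc-12−Loc-11: 348a − 357b = 312.7;  Loc-13−Loc-11: −32a − 332b = 177.3.
Solving gives a = 0.31916, b = −0.56480.
Gradient magnitude |∇z| = √(a² + b²) = √(0.10186 + 0.31900) = 0.64874.
True dip = arctan(0.64874) = 32.97°, dipping toward NNW (azimuth ≈ 331°).

32.97°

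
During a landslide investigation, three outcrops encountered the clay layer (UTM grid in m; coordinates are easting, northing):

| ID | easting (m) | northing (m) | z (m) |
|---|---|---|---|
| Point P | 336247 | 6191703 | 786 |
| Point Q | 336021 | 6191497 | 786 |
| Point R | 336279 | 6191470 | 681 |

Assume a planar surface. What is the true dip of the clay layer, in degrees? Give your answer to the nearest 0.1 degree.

28.5°

Two edge vectors: Point P→Point Q = (-226, -206, 0), Point P→Point R = (32, -233, -105).
Normal n = (Point P→Point Q) × (Point P→Point R) = (21630, -23730, 59250).
So ∂z/∂easting = −n_x/n_z = −0.36506 and ∂z/∂northing = −n_y/n_z = 0.40051.
Gradient magnitude |∇z| = √(a² + b²) = √(0.13327 + 0.16041) = 0.54192.
True dip = arctan(0.54192) = 28.5°, dipping toward SE (azimuth ≈ 138°).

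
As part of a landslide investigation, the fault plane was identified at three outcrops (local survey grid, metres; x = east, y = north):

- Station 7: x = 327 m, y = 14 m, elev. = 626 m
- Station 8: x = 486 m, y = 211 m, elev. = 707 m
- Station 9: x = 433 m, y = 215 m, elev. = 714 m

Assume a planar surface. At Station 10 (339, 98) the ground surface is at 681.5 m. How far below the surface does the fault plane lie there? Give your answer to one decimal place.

15.6 m

Let the plane be z = a·x + b·y + c.
Station 8−Station 7: 159a + 197b = 81;  Station 9−Station 7: 106a + 201b = 88.
Solving gives a = −0.09524, b = 0.48804.
Then c = 626 − a·327 − b·14 = 650.31.
At (339, 98): z_contact = −32.29 + 47.83 + 650.31 = 665.85 m.
Depth below ground = 681.5 − 665.85 = 15.6 m.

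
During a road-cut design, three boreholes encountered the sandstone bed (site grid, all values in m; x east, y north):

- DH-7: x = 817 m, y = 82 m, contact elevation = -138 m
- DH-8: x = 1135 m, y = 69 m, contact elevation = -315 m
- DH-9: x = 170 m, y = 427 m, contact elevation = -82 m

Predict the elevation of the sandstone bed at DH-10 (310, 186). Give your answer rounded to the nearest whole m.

65 m

Two edge vectors: DH-7→DH-8 = (318, -13, -177), DH-7→DH-9 = (-647, 345, 56).
Normal n = (DH-7→DH-8) × (DH-7→DH-9) = (60337, 96711, 101299).
So ∂z/∂x = −n_x/n_z = −0.59563 and ∂z/∂y = −n_y/n_z = −0.95471.
Intercept c from DH-7: -138 + 486.63 + 78.29 = 426.92.
At (310, 186): z = −184.6 − 177.6 + 426.92 = 64.7 m.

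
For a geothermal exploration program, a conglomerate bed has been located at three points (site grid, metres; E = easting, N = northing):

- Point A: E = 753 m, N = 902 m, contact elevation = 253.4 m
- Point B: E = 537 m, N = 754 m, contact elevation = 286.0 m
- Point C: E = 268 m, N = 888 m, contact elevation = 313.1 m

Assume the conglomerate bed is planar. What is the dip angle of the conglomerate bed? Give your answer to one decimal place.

7.4°

Two edge vectors: Point A→Point B = (-216, -148, 32.6), Point A→Point C = (-485, -14, 59.7).
Normal n = (Point A→Point B) × (Point A→Point C) = (-8379.2, -2915.8, -68756).
So ∂z/∂E = −n_x/n_z = −0.12187 and ∂z/∂N = −n_y/n_z = −0.04241.
Gradient magnitude |∇z| = √(a² + b²) = √(0.01485 + 0.00180) = 0.12904.
True dip = arctan(0.12904) = 7.4°, dipping toward ENE (azimuth ≈ 071°).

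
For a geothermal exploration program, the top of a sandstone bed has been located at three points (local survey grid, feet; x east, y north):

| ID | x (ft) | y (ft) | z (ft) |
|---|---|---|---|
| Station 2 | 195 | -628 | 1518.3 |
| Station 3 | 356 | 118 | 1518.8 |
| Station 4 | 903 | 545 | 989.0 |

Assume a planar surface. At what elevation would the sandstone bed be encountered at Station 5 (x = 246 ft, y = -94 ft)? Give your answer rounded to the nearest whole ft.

1594 ft

Let the plane be z = a·x + b·y + c.
Station 3−Station 2: 161a + 746b = 0.5;  Station 4−Station 2: 708a + 1173b = −529.3.
Solving gives a = −1.16542, b = 0.25219.
Then c = 1518.3 − a·195 − b·-628 = 1903.93.
At (246, -94): z = −286.7 − 23.7 + 1903.93 = 1593.5 ft.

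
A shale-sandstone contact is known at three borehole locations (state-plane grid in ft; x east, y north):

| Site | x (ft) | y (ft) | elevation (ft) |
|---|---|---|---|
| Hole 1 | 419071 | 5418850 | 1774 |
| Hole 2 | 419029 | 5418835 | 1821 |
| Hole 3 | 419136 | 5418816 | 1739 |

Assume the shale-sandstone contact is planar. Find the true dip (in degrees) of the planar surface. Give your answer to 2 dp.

47.79°

Two edge vectors: Hole 1→Hole 2 = (-42, -15, 47), Hole 1→Hole 3 = (65, -34, -35).
Normal n = (Hole 1→Hole 2) × (Hole 1→Hole 3) = (2123, 1585, 2403).
So ∂z/∂x = −n_x/n_z = −0.88348 and ∂z/∂y = −n_y/n_z = −0.65959.
Gradient magnitude |∇z| = √(a² + b²) = √(0.78054 + 0.43506) = 1.10254.
True dip = arctan(1.10254) = 47.79°, dipping toward NE (azimuth ≈ 053°).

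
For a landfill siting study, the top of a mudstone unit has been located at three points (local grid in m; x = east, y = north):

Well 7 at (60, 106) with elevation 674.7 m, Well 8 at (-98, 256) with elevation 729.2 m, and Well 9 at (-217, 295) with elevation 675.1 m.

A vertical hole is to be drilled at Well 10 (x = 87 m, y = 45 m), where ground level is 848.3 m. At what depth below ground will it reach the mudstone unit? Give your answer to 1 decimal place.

Two edge vectors: Well 7→Well 8 = (-158, 150, 54.5), Well 7→Well 9 = (-277, 189, 0.4).
Normal n = (Well 7→Well 8) × (Well 7→Well 9) = (-10240.5, -15033.3, 11688).
So ∂z/∂x = −n_x/n_z = 0.87616 and ∂z/∂y = −n_y/n_z = 1.28622.
Intercept c from Well 7: 674.7 − 52.57 − 136.34 = 485.79.
At (87, 45): z_contact = 76.23 + 57.88 + 485.79 = 619.90 m.
Depth below ground = 848.3 − 619.90 = 228.4 m.

228.4 m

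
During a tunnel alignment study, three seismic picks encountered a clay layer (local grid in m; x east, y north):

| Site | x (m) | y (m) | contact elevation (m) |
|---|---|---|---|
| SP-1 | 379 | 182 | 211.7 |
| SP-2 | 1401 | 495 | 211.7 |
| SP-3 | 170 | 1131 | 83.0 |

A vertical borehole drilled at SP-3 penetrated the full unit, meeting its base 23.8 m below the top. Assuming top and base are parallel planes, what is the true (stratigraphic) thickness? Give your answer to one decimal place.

Let the plane be z = a·x + b·y + c.
SP-2−SP-1: 1022a + 313b = 0;  SP-3−SP-1: −209a + 949b = −128.7.
Solving gives a = 0.03891, b = −0.12705.
|∇z| = √(a²+b²) = 0.13287, so dip δ = arctan(0.13287) = 7.57°.
True thickness = vertical thickness × cos δ = 23.8 × cos 7.57° = 23.6 m.

23.6 m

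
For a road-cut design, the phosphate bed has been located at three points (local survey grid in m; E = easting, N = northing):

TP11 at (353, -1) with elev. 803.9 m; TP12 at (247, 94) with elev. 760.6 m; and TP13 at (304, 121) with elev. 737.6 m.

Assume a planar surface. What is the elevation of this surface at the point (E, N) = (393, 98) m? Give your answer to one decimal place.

740.3 m

Let the plane be z = a·E + b·N + c.
TP12−TP11: −106a + 95b = −43.3;  TP13−TP11: −49a + 122b = −66.3.
Solving gives a = −0.12274, b = −0.59274.
Then c = 803.9 − a·353 − b·-1 = 846.63.
At (393, 98): z = −48.2 − 58.1 + 846.63 = 740.3 m.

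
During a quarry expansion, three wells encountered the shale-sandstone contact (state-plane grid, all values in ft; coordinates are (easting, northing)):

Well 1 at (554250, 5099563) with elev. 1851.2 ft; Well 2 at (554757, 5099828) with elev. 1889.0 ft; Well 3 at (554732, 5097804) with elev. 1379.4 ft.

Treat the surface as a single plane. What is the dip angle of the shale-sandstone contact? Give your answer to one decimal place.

14.5°

Let the plane be z = a·E + b·N + c.
Well 2−Well 1: 507a + 265b = 37.8;  Well 3−Well 1: 482a − 1759b = −471.8.
Solving gives a = −0.05741, b = 0.25249.
Gradient magnitude |∇z| = √(a² + b²) = √(0.00330 + 0.06375) = 0.25893.
True dip = arctan(0.25893) = 14.5°, dipping toward SSE (azimuth ≈ 167°).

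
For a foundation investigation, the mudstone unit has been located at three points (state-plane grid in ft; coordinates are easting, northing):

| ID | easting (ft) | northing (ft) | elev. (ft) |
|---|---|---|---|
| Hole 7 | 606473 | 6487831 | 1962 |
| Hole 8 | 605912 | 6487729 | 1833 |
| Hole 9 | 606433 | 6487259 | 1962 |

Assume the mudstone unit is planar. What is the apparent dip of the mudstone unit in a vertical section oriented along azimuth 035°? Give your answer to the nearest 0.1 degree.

6.9°

Let the plane be z = a·easting + b·northing + c.
Hole 8−Hole 7: −561a − 102b = −129;  Hole 9−Hole 7: −40a − 572b = 0.
Solving gives a = 0.23291, b = −0.01629.
Unit vector along 035° is (sin 35°, cos 35°) = (0.5736, 0.8192).
Slope in that direction = a·(0.5736) + b·(0.8192) = 0.12025.
Apparent dip = arctan|0.12025| = 6.9° (true dip is 13.1°, so apparent ≤ true as expected).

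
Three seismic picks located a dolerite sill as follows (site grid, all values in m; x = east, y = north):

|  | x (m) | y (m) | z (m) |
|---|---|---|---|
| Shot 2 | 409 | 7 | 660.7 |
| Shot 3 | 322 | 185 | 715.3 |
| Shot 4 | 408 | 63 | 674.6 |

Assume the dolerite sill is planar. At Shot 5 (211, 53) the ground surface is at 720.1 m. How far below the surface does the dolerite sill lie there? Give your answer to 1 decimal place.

Let the plane be z = a·x + b·y + c.
Shot 3−Shot 2: −87a + 178b = 54.6;  Shot 4−Shot 2: −1a + 56b = 13.9.
Solving gives a = −0.12429, b = 0.24599.
Then c = 660.7 − a·409 − b·7 = 709.81.
At (211, 53): z_contact = −26.22 + 13.04 + 709.81 = 696.62 m.
Depth below ground = 720.1 − 696.62 = 23.5 m.

23.5 m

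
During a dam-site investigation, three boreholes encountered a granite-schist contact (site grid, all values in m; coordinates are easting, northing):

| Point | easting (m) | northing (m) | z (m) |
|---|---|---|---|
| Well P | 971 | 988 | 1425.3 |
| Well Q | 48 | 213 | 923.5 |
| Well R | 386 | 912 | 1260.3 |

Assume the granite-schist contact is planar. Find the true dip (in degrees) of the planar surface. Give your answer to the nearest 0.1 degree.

23.6°

Let the plane be z = a·easting + b·northing + c.
Well Q−Well P: −923a − 775b = −501.8;  Well R−Well P: −585a − 76b = −165.
Solving gives a = 0.23416, b = 0.36860.
Gradient magnitude |∇z| = √(a² + b²) = √(0.05483 + 0.13587) = 0.43669.
True dip = arctan(0.43669) = 23.6°, dipping toward SSW (azimuth ≈ 212°).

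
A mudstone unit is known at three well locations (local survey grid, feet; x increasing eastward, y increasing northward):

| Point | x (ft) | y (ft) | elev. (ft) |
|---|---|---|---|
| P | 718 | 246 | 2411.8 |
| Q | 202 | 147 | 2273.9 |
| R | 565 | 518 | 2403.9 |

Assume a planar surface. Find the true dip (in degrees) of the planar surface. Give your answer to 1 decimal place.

15.1°

Two edge vectors: P→Q = (-516, -99, -137.9), P→R = (-153, 272, -7.9).
Normal n = (P→Q) × (P→R) = (38290.9, 17022.3, -155499).
So ∂z/∂x = −n_x/n_z = 0.24625 and ∂z/∂y = −n_y/n_z = 0.10947.
Gradient magnitude |∇z| = √(a² + b²) = √(0.06064 + 0.01198) = 0.26948.
True dip = arctan(0.26948) = 15.1°, dipping toward WSW (azimuth ≈ 246°).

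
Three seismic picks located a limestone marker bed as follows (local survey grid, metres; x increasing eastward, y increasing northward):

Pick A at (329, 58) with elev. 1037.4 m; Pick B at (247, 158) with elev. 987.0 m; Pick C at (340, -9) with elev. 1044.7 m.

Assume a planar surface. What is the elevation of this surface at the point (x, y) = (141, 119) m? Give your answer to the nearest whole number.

Two edge vectors: Pick A→Pick B = (-82, 100, -50.4), Pick A→Pick C = (11, -67, 7.3).
Normal n = (Pick A→Pick B) × (Pick A→Pick C) = (-2646.8, 44.2, 4394).
So ∂z/∂x = −n_x/n_z = 0.60237 and ∂z/∂y = −n_y/n_z = −0.01006.
Intercept c from Pick A: 1037.4 − 198.18 + 0.58 = 839.80.
At (141, 119): z = 84.9 − 1.2 + 839.80 = 923.5 m.

924 m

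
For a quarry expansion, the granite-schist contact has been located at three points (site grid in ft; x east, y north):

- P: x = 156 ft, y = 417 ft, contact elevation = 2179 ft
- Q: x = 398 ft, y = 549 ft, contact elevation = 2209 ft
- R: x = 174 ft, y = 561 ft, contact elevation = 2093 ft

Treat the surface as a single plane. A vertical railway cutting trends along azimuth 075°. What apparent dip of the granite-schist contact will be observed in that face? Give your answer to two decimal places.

Let the plane be z = a·x + b·y + c.
Q−P: 242a + 132b = 30;  R−P: 18a + 144b = −86.
Solving gives a = 0.48263, b = −0.65755.
Unit vector along 075° is (sin 75°, cos 75°) = (0.9659, 0.2588).
Slope in that direction = a·(0.9659) + b·(0.2588) = 0.29600.
Apparent dip = arctan|0.29600| = 16.49° (true dip is 39.2°, so apparent ≤ true as expected).

16.49°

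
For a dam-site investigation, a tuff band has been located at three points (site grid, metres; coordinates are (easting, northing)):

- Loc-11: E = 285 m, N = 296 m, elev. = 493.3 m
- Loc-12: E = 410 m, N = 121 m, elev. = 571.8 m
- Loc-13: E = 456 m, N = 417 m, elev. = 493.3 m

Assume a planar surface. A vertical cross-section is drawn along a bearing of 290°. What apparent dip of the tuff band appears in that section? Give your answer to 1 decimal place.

Two edge vectors: Loc-11→Loc-12 = (125, -175, 78.5), Loc-11→Loc-13 = (171, 121, 0).
Normal n = (Loc-11→Loc-12) × (Loc-11→Loc-13) = (-9498.5, 13423.5, 45050).
So ∂z/∂E = −n_x/n_z = 0.21084 and ∂z/∂N = −n_y/n_z = −0.29797.
Unit vector along 290° is (sin 290°, cos 290°) = (-0.9397, 0.3420).
Slope in that direction = a·(-0.9397) + b·(0.3420) = −0.30004.
Apparent dip = arctan|0.30004| = 16.7° (true dip is 20.1°, so apparent ≤ true as expected).

16.7°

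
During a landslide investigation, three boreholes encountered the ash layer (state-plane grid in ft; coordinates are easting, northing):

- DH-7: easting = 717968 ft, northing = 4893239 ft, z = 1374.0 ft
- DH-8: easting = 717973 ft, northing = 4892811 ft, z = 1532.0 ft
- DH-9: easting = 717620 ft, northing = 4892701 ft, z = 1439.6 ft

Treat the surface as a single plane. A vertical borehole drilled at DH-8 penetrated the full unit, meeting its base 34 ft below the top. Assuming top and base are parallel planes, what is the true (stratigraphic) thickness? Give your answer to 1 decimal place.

Let the plane be z = a·easting + b·northing + c.
DH-8−DH-7: 5a − 428b = 158;  DH-9−DH-7: −348a − 538b = 65.6.
Solving gives a = 0.37543, b = −0.36477.
|∇z| = √(a²+b²) = 0.52345, so dip δ = arctan(0.52345) = 27.63°.
True thickness = vertical thickness × cos δ = 34 × cos 27.63° = 30.1 ft.

30.1 ft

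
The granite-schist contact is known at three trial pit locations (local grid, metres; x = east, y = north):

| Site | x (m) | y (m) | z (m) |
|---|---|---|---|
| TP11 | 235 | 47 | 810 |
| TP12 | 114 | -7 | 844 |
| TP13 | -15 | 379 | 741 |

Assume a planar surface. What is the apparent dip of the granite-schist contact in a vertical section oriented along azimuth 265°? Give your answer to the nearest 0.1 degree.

9.5°

Two edge vectors: TP11→TP12 = (-121, -54, 34), TP11→TP13 = (-250, 332, -69).
Normal n = (TP11→TP12) × (TP11→TP13) = (-7562, -16849, -53672).
So ∂z/∂x = −n_x/n_z = −0.14089 and ∂z/∂y = −n_y/n_z = −0.31393.
Unit vector along 265° is (sin 265°, cos 265°) = (-0.9962, -0.0872).
Slope in that direction = a·(-0.9962) + b·(-0.0872) = 0.16772.
Apparent dip = arctan|0.16772| = 9.5° (true dip is 19.0°, so apparent ≤ true as expected).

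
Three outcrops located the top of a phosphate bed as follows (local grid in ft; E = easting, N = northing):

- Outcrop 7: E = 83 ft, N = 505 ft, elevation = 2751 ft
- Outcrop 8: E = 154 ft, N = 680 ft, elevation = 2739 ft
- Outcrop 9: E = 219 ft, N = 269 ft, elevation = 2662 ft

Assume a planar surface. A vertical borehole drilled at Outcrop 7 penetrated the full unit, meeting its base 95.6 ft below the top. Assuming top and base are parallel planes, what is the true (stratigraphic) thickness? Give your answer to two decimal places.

Let the plane be z = a·E + b·N + c.
Outcrop 8−Outcrop 7: 71a + 175b = −12;  Outcrop 9−Outcrop 7: 136a − 236b = −89.
Solving gives a = −0.45387, b = 0.11557.
|∇z| = √(a²+b²) = 0.46835, so dip δ = arctan(0.46835) = 25.10°.
True thickness = vertical thickness × cos δ = 95.6 × cos 25.10° = 86.58 ft.

86.58 ft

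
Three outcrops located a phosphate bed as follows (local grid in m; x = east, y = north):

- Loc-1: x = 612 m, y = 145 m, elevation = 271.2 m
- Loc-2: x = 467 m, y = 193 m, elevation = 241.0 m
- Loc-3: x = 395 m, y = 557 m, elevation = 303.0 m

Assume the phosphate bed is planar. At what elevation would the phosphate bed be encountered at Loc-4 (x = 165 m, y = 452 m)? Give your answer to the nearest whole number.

214 m

Let the plane be z = a·x + b·y + c.
Loc-2−Loc-1: −145a + 48b = −30.2;  Loc-3−Loc-1: −217a + 412b = 31.8.
Solving gives a = 0.28320, b = 0.22635.
Then c = 271.2 − a·612 − b·145 = 65.06.
At (165, 452): z = 46.7 + 102.3 + 65.06 = 214.1 m.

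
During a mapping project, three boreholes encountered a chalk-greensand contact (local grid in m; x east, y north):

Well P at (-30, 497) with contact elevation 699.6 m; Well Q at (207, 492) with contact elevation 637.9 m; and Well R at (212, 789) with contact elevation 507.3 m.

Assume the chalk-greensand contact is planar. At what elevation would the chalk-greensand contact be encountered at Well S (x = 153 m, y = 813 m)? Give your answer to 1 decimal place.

Two edge vectors: Well P→Well Q = (237, -5, -61.7), Well P→Well R = (242, 292, -192.3).
Normal n = (Well P→Well Q) × (Well P→Well R) = (18977.9, 30643.7, 70414).
So ∂z/∂x = −n_x/n_z = −0.26952 and ∂z/∂y = −n_y/n_z = −0.43519.
Intercept c from Well P: 699.6 − 8.09 + 216.29 = 907.81.
At (153, 813): z = −41.2 − 353.8 + 907.81 = 512.8 m.

512.8 m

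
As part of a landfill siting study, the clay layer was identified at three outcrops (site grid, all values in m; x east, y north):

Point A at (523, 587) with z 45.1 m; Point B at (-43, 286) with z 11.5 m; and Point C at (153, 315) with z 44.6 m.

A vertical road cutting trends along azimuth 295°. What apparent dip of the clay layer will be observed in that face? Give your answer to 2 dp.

17.32°

Two edge vectors: Point A→Point B = (-566, -301, -33.6), Point A→Point C = (-370, -272, -0.5).
Normal n = (Point A→Point B) × (Point A→Point C) = (-8988.7, 12149, 42582).
So ∂z/∂x = −n_x/n_z = 0.21109 and ∂z/∂y = −n_y/n_z = −0.28531.
Unit vector along 295° is (sin 295°, cos 295°) = (-0.9063, 0.4226).
Slope in that direction = a·(-0.9063) + b·(0.4226) = −0.31189.
Apparent dip = arctan|0.31189| = 17.32° (true dip is 19.5°, so apparent ≤ true as expected).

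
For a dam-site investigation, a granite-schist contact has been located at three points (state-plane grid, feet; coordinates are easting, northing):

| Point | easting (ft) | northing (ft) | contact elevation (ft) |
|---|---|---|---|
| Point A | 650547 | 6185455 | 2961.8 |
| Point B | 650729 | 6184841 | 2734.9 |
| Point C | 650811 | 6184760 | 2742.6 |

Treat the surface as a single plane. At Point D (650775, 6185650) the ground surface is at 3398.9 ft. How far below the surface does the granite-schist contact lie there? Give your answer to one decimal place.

179.6 ft

Let the plane be z = a·easting + b·northing + c.
Point B−Point A: 182a − 614b = −226.9;  Point C−Point A: 264a − 695b = −219.2.
Solving gives a = 0.648955232, b = 0.561905297.
Then c = 2961.8 − a·650547 − b·6185455 = −3894854.01.
At (650775, 6185650): z_contact = 422323.84 + 3475749.50 − 3894854.01 = 3219.33 ft.
Depth below ground = 3398.9 − 3219.33 = 179.6 ft.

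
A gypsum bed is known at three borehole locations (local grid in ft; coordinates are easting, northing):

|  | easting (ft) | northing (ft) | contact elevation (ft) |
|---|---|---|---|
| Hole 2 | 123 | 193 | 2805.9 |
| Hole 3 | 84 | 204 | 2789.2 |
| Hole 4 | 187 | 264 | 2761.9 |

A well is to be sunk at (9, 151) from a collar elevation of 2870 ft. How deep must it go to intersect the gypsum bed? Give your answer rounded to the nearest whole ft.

Two edge vectors: Hole 2→Hole 3 = (-39, 11, -16.7), Hole 2→Hole 4 = (64, 71, -44).
Normal n = (Hole 2→Hole 3) × (Hole 2→Hole 4) = (701.7, -2784.8, -3473).
So ∂z/∂easting = −n_x/n_z = 0.20204 and ∂z/∂northing = −n_y/n_z = −0.80184.
Intercept c from Hole 2: 2805.9 − 24.85 + 154.76 = 2935.80.
At (9, 151): z_contact = 1.8 − 121.1 + 2935.80 = 2816.5 ft.
Depth below ground = 2870 − 2816.5 = 53 ft.

53 ft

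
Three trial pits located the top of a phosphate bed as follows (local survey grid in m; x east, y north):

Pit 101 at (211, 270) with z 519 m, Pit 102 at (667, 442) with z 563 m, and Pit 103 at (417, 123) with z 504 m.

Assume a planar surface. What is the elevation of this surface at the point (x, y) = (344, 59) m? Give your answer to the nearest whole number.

Two edge vectors: Pit 101→Pit 102 = (456, 172, 44), Pit 101→Pit 103 = (206, -147, -15).
Normal n = (Pit 101→Pit 102) × (Pit 101→Pit 103) = (3888, 15904, -102464).
So ∂z/∂x = −n_x/n_z = 0.03795 and ∂z/∂y = −n_y/n_z = 0.15522.
Intercept c from Pit 101: 519 − 8.01 − 41.91 = 469.09.
At (344, 59): z = 13.1 + 9.2 + 469.09 = 491.3 m.

491 m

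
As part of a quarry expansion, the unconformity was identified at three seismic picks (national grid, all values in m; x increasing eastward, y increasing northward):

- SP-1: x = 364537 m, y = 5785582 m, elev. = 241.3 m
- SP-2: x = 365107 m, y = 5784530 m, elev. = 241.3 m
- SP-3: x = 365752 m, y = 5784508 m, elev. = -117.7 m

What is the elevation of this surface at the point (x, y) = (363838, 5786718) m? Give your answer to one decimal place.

Two edge vectors: SP-1→SP-2 = (570, -1052, 0), SP-1→SP-3 = (1215, -1074, -359).
Normal n = (SP-1→SP-2) × (SP-1→SP-3) = (377668, 204630, 666000).
So ∂z/∂x = −n_x/n_z = −0.567069069 and ∂z/∂y = −n_y/n_z = −0.307252252.
Intercept c from SP-1: 241.3 + 206717.66 + 1777633.10 = 1984592.06.
At (363838, 5786718): z = −206321.3 − 1777982.1 + 1984592.06 = 288.6 m.

288.6 m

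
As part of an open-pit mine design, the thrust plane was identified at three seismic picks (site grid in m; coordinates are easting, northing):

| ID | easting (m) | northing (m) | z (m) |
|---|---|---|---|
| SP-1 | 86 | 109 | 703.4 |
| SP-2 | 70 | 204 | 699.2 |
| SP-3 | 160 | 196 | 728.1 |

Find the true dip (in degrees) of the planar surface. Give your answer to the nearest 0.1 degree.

17.9°

Let the plane be z = a·easting + b·northing + c.
SP-2−SP-1: −16a + 95b = −4.2;  SP-3−SP-1: 74a + 87b = 24.7.
Solving gives a = 0.32200, b = 0.01002.
Gradient magnitude |∇z| = √(a² + b²) = √(0.10369 + 0.00010) = 0.32216.
True dip = arctan(0.32216) = 17.9°, dipping toward W (azimuth ≈ 268°).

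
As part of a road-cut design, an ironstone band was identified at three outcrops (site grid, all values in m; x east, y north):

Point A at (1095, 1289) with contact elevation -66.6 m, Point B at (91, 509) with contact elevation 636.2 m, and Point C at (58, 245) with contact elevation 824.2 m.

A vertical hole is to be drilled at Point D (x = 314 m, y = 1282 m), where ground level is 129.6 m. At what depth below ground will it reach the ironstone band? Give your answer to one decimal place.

Two edge vectors: Point A→Point B = (-1004, -780, 702.8), Point A→Point C = (-1037, -1044, 890.8).
Normal n = (Point A→Point B) × (Point A→Point C) = (38899.2, 165559.6, 239316).
So ∂z/∂x = −n_x/n_z = −0.162543 and ∂z/∂y = −n_y/n_z = −0.691803.
Intercept c from Point A: -66.6 + 177.98 + 891.73 = 1003.12.
At (314, 1282): z_contact = −51.04 − 886.89 + 1003.12 = 65.19 m.
Depth below ground = 129.6 − 65.19 = 64.4 m.

64.4 m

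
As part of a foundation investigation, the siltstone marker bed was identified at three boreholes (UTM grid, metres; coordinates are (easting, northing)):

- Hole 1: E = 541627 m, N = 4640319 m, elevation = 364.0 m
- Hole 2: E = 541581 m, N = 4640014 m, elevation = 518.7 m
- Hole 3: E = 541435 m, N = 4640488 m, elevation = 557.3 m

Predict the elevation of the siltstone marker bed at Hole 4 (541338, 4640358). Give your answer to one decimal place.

722.5 m

Let the plane be z = a·E + b·N + c.
Hole 2−Hole 1: −46a − 305b = 154.7;  Hole 3−Hole 1: −192a + 169b = 193.3.
Solving gives a = −1.282913740, b = −0.313724485.
Then c = 364 − a·541627 − b·4640319 = 2151006.41.
At (541338, 4640358): z = −694490.0 − 1455793.9 + 2151006.41 = 722.5 m.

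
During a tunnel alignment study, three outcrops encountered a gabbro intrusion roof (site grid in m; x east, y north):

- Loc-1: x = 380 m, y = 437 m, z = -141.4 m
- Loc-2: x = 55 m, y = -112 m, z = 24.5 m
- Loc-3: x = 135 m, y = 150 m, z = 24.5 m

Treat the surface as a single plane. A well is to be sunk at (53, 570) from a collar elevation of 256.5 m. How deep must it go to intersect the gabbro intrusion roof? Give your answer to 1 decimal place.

10.4 m

Let the plane be z = a·x + b·y + c.
Loc-2−Loc-1: −325a − 549b = 165.9;  Loc-3−Loc-1: −245a − 287b = 165.9.
Solving gives a = −1.05423, b = 0.32190.
Then c = -141.4 − a·380 − b·437 = 118.54.
At (53, 570): z_contact = −55.87 + 183.48 + 118.54 = 246.15 m.
Depth below ground = 256.5 − 246.15 = 10.4 m.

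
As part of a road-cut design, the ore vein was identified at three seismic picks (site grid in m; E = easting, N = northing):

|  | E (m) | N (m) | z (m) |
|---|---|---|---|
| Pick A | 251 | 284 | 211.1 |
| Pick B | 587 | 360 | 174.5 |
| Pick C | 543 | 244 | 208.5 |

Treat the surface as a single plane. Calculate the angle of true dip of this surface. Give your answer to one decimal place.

15.6°

Two edge vectors: Pick A→Pick B = (336, 76, -36.6), Pick A→Pick C = (292, -40, -2.6).
Normal n = (Pick A→Pick B) × (Pick A→Pick C) = (-1661.6, -9813.6, -35632).
So ∂z/∂E = −n_x/n_z = −0.04663 and ∂z/∂N = −n_y/n_z = −0.27542.
Gradient magnitude |∇z| = √(a² + b²) = √(0.00217 + 0.07585) = 0.27934.
True dip = arctan(0.27934) = 15.6°, dipping toward N (azimuth ≈ 010°).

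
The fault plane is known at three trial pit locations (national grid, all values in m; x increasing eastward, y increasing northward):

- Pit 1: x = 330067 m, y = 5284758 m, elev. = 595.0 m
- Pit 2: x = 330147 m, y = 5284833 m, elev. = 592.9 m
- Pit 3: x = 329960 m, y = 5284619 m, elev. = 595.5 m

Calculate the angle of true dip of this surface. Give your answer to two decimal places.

5.80°

Two edge vectors: Pit 1→Pit 2 = (80, 75, -2.1), Pit 1→Pit 3 = (-107, -139, 0.5).
Normal n = (Pit 1→Pit 2) × (Pit 1→Pit 3) = (-254.4, 184.7, -3095).
So ∂z/∂x = −n_x/n_z = −0.08220 and ∂z/∂y = −n_y/n_z = 0.05968.
Gradient magnitude |∇z| = √(a² + b²) = √(0.00676 + 0.00356) = 0.10158.
True dip = arctan(0.10158) = 5.80°, dipping toward SE (azimuth ≈ 126°).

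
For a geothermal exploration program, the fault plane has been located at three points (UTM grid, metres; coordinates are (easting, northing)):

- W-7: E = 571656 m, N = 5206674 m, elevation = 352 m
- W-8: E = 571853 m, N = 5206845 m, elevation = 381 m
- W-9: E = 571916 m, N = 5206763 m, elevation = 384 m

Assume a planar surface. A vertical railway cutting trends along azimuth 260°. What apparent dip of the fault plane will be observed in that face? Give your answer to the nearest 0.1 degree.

6.5°

Two edge vectors: W-7→W-8 = (197, 171, 29), W-7→W-9 = (260, 89, 32).
Normal n = (W-7→W-8) × (W-7→W-9) = (2891, 1236, -26927).
So ∂z/∂E = −n_x/n_z = 0.10736 and ∂z/∂N = −n_y/n_z = 0.04590.
Unit vector along 260° is (sin 260°, cos 260°) = (-0.9848, -0.1736).
Slope in that direction = a·(-0.9848) + b·(-0.1736) = −0.11370.
Apparent dip = arctan|0.11370| = 6.5° (true dip is 6.7°, so apparent ≤ true as expected).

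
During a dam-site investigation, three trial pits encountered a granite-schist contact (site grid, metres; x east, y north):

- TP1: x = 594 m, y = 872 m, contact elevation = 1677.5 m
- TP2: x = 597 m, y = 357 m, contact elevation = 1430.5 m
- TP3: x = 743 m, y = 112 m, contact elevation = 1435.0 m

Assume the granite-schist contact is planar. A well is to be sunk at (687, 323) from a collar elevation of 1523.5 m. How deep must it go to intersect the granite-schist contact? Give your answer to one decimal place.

33.5 m

Let the plane be z = a·x + b·y + c.
TP2−TP1: 3a − 515b = −247;  TP3−TP1: 149a − 760b = −242.5.
Solving gives a = 0.84390, b = 0.48453.
Then c = 1677.5 − a·594 − b·872 = 753.72.
At (687, 323): z_contact = 579.76 + 156.50 + 753.72 = 1489.98 m.
Depth below ground = 1523.5 − 1489.98 = 33.5 m.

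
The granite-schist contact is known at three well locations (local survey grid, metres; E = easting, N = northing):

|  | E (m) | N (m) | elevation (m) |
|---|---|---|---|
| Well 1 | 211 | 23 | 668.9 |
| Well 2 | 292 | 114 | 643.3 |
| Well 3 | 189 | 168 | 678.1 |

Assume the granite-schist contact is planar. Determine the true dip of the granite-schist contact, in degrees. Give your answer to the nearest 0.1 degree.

18.3°

Let the plane be z = a·E + b·N + c.
Well 2−Well 1: 81a + 91b = −25.6;  Well 3−Well 1: −22a + 145b = 9.2.
Solving gives a = −0.33092, b = 0.01324.
Gradient magnitude |∇z| = √(a² + b²) = √(0.10951 + 0.00018) = 0.33119.
True dip = arctan(0.33119) = 18.3°, dipping toward E (azimuth ≈ 092°).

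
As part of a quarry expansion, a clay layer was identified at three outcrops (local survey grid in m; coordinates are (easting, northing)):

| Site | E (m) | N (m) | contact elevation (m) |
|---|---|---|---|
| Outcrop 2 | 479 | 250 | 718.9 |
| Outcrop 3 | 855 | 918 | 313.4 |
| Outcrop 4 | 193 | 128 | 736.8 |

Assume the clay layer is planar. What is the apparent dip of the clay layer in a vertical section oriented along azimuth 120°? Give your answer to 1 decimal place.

31.0°

Let the plane be z = a·E + b·N + c.
Outcrop 3−Outcrop 2: 376a + 668b = −405.5;  Outcrop 4−Outcrop 2: −286a − 122b = 17.9.
Solving gives a = 0.25840, b = −0.75248.
Unit vector along 120° is (sin 120°, cos 120°) = (0.8660, -0.5000).
Slope in that direction = a·(0.8660) + b·(-0.5000) = 0.60002.
Apparent dip = arctan|0.60002| = 31.0° (true dip is 38.5°, so apparent ≤ true as expected).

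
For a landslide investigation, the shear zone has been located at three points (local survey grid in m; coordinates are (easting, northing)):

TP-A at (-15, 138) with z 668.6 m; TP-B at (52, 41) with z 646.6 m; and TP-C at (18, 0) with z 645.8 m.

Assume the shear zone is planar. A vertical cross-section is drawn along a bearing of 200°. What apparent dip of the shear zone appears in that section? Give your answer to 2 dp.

Let the plane be z = a·E + b·N + c.
TP-B−TP-A: 67a − 97b = −22;  TP-C−TP-A: 33a − 138b = −22.8.
Solving gives a = −0.13638, b = 0.13261.
Unit vector along 200° is (sin 200°, cos 200°) = (-0.3420, -0.9397).
Slope in that direction = a·(-0.3420) + b·(-0.9397) = −0.07796.
Apparent dip = arctan|0.07796| = 4.46° (true dip is 10.8°, so apparent ≤ true as expected).

4.46°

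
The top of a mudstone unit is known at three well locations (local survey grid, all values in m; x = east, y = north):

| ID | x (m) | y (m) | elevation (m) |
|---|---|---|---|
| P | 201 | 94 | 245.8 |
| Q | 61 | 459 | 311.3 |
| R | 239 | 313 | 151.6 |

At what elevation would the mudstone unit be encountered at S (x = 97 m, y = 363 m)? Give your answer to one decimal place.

295.0 m

Let the plane be z = a·x + b·y + c.
Q−P: −140a + 365b = 65.5;  R−P: 38a + 219b = −94.2.
Solving gives a = −1.09426, b = −0.24026.
Then c = 245.8 − a·201 − b·94 = 488.33.
At (97, 363): z = −106.1 − 87.2 + 488.33 = 295.0 m.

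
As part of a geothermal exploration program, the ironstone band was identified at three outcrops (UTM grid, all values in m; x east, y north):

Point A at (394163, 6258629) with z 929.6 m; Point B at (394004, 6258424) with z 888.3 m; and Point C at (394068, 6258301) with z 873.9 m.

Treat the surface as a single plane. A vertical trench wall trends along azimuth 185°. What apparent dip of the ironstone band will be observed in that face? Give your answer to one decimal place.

Let the plane be z = a·x + b·y + c.
Point B−Point A: −159a − 205b = −41.3;  Point C−Point A: −95a − 328b = −55.7.
Solving gives a = 0.06512, b = 0.15096.
Unit vector along 185° is (sin 185°, cos 185°) = (-0.0872, -0.9962).
Slope in that direction = a·(-0.0872) + b·(-0.9962) = −0.15606.
Apparent dip = arctan|0.15606| = 8.9° (true dip is 9.3°, so apparent ≤ true as expected).

8.9°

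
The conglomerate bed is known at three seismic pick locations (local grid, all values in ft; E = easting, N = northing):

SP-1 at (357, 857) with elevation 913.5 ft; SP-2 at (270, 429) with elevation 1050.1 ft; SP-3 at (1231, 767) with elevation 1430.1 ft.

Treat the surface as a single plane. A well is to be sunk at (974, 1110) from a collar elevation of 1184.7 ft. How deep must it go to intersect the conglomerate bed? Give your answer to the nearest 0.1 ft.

42.7 ft

Let the plane be z = a·E + b·N + c.
SP-2−SP-1: −87a − 428b = 136.6;  SP-3−SP-1: 874a − 90b = 516.6.
Solving gives a = 0.546765, b = −0.430300.
Then c = 913.5 − a·357 − b·857 = 1087.07.
At (974, 1110): z_contact = 532.55 − 477.63 + 1087.07 = 1141.99 ft.
Depth below ground = 1184.7 − 1141.99 = 42.7 ft.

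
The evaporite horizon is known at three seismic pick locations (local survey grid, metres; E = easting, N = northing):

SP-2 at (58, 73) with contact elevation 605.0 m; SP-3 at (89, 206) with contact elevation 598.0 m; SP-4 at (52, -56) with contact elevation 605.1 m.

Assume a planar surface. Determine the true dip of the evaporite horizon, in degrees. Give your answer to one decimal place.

Two edge vectors: SP-2→SP-3 = (31, 133, -7), SP-2→SP-4 = (-6, -129, 0.1).
Normal n = (SP-2→SP-3) × (SP-2→SP-4) = (-889.7, 38.9, -3201).
So ∂z/∂E = −n_x/n_z = −0.27794 and ∂z/∂N = −n_y/n_z = 0.01215.
Gradient magnitude |∇z| = √(a² + b²) = √(0.07725 + 0.00015) = 0.27821.
True dip = arctan(0.27821) = 15.5°, dipping toward E (azimuth ≈ 093°).

15.5°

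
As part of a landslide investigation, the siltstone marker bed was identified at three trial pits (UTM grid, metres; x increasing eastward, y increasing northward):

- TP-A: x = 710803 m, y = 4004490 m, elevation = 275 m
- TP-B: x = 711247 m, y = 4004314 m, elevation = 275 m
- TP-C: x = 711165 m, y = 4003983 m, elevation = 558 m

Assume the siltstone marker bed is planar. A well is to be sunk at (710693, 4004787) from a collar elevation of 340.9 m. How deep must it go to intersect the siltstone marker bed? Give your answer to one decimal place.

Two edge vectors: TP-A→TP-B = (444, -176, 0), TP-A→TP-C = (362, -507, 283).
Normal n = (TP-A→TP-B) × (TP-A→TP-C) = (-49808, -125652, -161396).
So ∂z/∂x = −n_x/n_z = −0.308607400 and ∂z/∂y = −n_y/n_z = −0.778532306.
Intercept c from TP-A: 275 + 219359.07 + 3117624.83 = 3337258.90.
At (710693, 4004787): z_contact = −219325.12 − 3117856.06 + 3337258.90 = 77.72 m.
Depth below ground = 340.9 − 77.72 = 263.2 m.

263.2 m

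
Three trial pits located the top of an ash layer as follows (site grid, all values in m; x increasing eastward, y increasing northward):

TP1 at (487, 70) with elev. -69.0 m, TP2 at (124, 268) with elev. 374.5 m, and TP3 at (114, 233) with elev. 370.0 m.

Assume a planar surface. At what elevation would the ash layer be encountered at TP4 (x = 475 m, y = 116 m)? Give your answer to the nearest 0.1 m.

Two edge vectors: TP1→TP2 = (-363, 198, 443.5), TP1→TP3 = (-373, 163, 439).
Normal n = (TP1→TP2) × (TP1→TP3) = (14631.5, -6068.5, 14685).
So ∂z/∂x = −n_x/n_z = −0.99636 and ∂z/∂y = −n_y/n_z = 0.41324.
Intercept c from TP1: -69 + 485.23 − 28.93 = 387.30.
At (475, 116): z = −473.3 + 47.9 + 387.30 = -38.0 m.

-38.0 m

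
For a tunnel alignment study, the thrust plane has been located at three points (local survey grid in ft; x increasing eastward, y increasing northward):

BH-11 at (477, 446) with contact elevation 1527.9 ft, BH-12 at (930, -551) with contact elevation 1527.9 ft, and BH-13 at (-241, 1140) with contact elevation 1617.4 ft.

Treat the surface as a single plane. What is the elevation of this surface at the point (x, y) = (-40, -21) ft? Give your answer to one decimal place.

Two edge vectors: BH-11→BH-12 = (453, -997, 0), BH-11→BH-13 = (-718, 694, 89.5).
Normal n = (BH-11→BH-12) × (BH-11→BH-13) = (-89231.5, -40543.5, -401464).
So ∂z/∂x = −n_x/n_z = −0.222265 and ∂z/∂y = −n_y/n_z = −0.100989.
Intercept c from BH-11: 1527.9 + 106.02 + 45.04 = 1678.96.
At (-40, -21): z = 8.9 + 2.1 + 1678.96 = 1690.0 ft.

1690.0 ft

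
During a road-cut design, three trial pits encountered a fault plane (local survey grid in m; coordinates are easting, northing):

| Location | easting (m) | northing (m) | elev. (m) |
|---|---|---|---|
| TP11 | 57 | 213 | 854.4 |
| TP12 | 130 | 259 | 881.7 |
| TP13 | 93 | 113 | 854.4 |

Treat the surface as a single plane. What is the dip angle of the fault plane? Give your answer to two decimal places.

17.95°

Let the plane be z = a·easting + b·northing + c.
TP12−TP11: 73a + 46b = 27.3;  TP13−TP11: 36a − 100b = 0.
Solving gives a = 0.30482, b = 0.10974.
Gradient magnitude |∇z| = √(a² + b²) = √(0.09292 + 0.01204) = 0.32397.
True dip = arctan(0.32397) = 17.95°, dipping toward WSW (azimuth ≈ 250°).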